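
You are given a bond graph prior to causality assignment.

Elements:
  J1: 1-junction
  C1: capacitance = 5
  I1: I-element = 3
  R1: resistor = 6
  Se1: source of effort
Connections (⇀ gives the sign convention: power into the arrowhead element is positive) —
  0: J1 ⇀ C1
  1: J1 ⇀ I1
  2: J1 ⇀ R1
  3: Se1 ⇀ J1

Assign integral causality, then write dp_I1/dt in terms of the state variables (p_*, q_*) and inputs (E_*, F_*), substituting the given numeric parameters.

β3 stroke at J1  (source Se1 imposes e)
β0 stroke at J1  (C1: C, integral causality)
β1 stroke at I1  (I1 integral (f out))
β2 stroke at J1  (1-jn J1 has f-setter on 1)

dp_I1/dt = E_Se1 - 2*p_I1 - q_C1/5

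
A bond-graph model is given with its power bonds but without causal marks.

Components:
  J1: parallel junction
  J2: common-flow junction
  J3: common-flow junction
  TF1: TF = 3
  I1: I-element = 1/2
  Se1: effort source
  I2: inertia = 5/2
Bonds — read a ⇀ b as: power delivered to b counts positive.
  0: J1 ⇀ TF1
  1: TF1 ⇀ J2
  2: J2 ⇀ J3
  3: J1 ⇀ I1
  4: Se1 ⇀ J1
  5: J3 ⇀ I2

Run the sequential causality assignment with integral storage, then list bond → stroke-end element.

bond 4 →J1  (Se1: effort source, stroke at far end)
bond 0 →TF1  (J1: bond 4 brought effort, rest push out)
bond 3 →I1  (common-e at J1 fixed by 4)
bond 1 →J2  (TF1: transformer flips bond 0)
bond 2 →J3  (closing 1-jn rule on J2)
bond 5 →I2  (J3 needs exactly one f-in)

#0 stroke→TF1
#1 stroke→J2
#2 stroke→J3
#3 stroke→I1
#4 stroke→J1
#5 stroke→I2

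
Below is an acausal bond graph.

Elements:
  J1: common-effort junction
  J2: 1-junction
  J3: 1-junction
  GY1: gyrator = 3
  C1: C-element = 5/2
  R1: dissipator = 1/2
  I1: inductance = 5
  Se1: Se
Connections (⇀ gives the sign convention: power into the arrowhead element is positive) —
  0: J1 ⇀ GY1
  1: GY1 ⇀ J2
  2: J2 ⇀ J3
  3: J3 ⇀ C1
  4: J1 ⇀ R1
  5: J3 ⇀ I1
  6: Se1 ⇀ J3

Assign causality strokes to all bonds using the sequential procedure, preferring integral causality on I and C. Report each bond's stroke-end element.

bond 6 |J3  (Se1 (Se) sets effort on bond)
bond 3 |J3  (C1 outputs effort q/C1)
bond 5 |I1  (I1: I, integral causality)
bond 2 |J3  (1-jn J3 has f-setter on 5)
bond 1 |J2  (J2 flow already set via bond 2)
bond 0 |J1  (GY1 both-in/both-out from 1)
bond 4 |R1  (0-jn J1 has e-setter on 0)

#0 stroke→J1
#1 stroke→J2
#2 stroke→J3
#3 stroke→J3
#4 stroke→R1
#5 stroke→I1
#6 stroke→J3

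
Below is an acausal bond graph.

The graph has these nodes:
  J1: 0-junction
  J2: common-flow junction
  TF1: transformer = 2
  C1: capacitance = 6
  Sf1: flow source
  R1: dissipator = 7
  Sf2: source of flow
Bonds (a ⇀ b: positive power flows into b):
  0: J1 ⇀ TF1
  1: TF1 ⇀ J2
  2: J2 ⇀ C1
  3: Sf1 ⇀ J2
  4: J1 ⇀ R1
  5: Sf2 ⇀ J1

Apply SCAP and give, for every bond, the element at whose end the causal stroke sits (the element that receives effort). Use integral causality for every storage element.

β0 |TF1
β1 |J2
β2 |J2
β3 |Sf1
β4 |J1
β5 |Sf2

bond 3 stroke→Sf1  (Sf1 (Sf) sets flow on bond)
bond 5 stroke→Sf2  (Sf2: flow source, stroke at near end)
bond 1 stroke→J2  (J2 flow already set via bond 3)
bond 2 stroke→J2  (1-jn J2 has f-setter on 3)
bond 0 stroke→TF1  (through TF1, causality passes straight; one stroke at TF1)
bond 4 stroke→J1  (closing 0-jn rule on J1)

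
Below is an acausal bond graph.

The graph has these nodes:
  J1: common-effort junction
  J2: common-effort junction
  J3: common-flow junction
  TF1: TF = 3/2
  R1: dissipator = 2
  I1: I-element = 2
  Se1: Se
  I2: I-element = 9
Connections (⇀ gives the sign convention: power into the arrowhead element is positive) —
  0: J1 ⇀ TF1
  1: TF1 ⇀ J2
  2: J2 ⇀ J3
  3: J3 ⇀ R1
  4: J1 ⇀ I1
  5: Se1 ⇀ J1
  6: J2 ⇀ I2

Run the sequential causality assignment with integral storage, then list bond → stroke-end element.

#0 stroke→TF1
#1 stroke→J2
#2 stroke→J3
#3 stroke→R1
#4 stroke→I1
#5 stroke→J1
#6 stroke→I2

#5 →J1  (Se1 fixes effort; stroke away)
#0 →TF1  (common-e at J1 fixed by 5)
#4 →I1  (0-jn J1 has e-setter on 5)
#1 →J2  (TF1 one-in-one-out from 0)
#2 →J3  (J2 effort already set via bond 1)
#6 →I2  (J2: bond 1 brought effort, rest push out)
#3 →R1  (J3 needs exactly one f-in)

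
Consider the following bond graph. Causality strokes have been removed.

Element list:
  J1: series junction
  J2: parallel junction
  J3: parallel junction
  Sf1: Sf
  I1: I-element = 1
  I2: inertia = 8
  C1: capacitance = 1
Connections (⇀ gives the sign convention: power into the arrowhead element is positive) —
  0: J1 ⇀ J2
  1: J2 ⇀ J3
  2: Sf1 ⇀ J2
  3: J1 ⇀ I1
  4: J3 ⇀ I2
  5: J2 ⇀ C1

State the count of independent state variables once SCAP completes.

3  (C1, I1, I2 all integral)

β2 stroke at Sf1  (Sf1 (Sf) sets flow on bond)
β3 stroke at I1  (I1: I, integral causality)
β0 stroke at J1  (J1: bond 3 brought flow, rest push out)
β4 stroke at I2  (I2: I, integral causality)
β1 stroke at J3  (J3 needs exactly one e-in)
β5 stroke at J2  (J2: last free bond brings effort in)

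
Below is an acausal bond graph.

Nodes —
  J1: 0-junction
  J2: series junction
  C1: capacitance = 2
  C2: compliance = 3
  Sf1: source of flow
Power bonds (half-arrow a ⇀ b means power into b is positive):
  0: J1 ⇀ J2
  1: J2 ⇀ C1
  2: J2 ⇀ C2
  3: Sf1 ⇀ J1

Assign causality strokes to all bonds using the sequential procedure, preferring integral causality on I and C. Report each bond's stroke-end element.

#0 →J1
#1 →J2
#2 →J2
#3 →Sf1

#3 stroke at Sf1  (Sf1: flow source, stroke at near end)
#0 stroke at J1  (closing 0-jn rule on J1)
#1 stroke at J2  (1-jn J2 has f-setter on 0)
#2 stroke at J2  (J2: bond 0 brought flow, rest push out)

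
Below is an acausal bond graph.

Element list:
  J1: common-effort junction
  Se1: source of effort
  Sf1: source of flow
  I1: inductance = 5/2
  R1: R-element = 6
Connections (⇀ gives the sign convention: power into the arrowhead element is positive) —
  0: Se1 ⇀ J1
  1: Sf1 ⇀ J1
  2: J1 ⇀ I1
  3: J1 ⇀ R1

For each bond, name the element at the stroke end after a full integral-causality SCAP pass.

bond 0 →J1
bond 1 →Sf1
bond 2 →I1
bond 3 →R1

#0 |J1  (Se1: effort source, stroke at far end)
#1 |Sf1  (Sf1 fixes flow; stroke at Sf1)
#2 |I1  (0-jn J1 has e-setter on 0)
#3 |R1  (J1 effort already set via bond 0)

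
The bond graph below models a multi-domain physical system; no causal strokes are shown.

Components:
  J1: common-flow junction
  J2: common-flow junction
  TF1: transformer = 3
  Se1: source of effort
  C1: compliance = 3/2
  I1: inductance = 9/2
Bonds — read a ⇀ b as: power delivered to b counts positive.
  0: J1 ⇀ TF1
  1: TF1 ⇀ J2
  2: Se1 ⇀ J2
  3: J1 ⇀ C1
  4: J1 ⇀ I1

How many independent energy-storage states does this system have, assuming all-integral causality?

β2 →J2  (Se1 fixes effort; stroke away)
β1 →TF1  (only one flow-in slot at J2)
β0 →J1  (TF1: transformer flips bond 1)
β3 →J1  (prefer integral on C1)
β4 →I1  (J1 needs exactly one f-in)

2  (C1, I1 all integral)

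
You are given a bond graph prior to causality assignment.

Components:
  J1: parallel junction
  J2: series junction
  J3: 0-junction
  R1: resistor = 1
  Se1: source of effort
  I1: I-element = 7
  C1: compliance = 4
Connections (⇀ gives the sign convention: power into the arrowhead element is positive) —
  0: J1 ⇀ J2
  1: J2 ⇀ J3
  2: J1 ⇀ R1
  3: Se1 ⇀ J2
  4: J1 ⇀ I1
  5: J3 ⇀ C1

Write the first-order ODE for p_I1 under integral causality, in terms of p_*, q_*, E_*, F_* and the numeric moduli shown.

#3 stroke→J2  (Se1 (Se) sets effort on bond)
#4 stroke→I1  (I1 outputs flow p/I1)
#5 stroke→J3  (C1: C, integral causality)
#1 stroke→J2  (common-e at J3 fixed by 5)
#0 stroke→J1  (J2: last free bond brings flow in)
#2 stroke→R1  (common-e at J1 fixed by 0)

dp_I1/dt = -E_Se1 + q_C1/4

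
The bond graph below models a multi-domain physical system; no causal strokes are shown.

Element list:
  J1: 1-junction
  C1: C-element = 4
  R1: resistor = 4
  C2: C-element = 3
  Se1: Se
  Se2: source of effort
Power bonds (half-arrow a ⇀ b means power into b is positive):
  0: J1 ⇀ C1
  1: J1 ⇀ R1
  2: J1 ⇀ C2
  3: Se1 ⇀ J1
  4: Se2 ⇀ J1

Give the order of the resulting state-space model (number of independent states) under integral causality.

2  (C1, C2 all integral)

b3 stroke→J1  (Se1 fixes effort; stroke away)
b4 stroke→J1  (Se2: effort source, stroke at far end)
b0 stroke→J1  (C1 integral (e out))
b2 stroke→J1  (C2 outputs effort q/C2)
b1 stroke→R1  (J1: last free bond brings flow in)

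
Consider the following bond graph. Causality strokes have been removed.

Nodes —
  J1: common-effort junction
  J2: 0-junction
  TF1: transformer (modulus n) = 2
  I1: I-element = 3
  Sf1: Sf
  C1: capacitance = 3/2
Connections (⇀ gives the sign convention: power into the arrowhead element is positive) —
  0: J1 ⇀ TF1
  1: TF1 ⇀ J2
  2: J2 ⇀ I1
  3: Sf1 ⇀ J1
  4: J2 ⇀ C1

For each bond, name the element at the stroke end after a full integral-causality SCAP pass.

b3 stroke→Sf1  (source Sf1 imposes f)
b0 stroke→J1  (J1: last free bond brings effort in)
b1 stroke→TF1  (TF TF1: opposite of bond 0)
b2 stroke→I1  (I1: I, integral causality)
b4 stroke→J2  (J2 needs exactly one e-in)

β0 |J1
β1 |TF1
β2 |I1
β3 |Sf1
β4 |J2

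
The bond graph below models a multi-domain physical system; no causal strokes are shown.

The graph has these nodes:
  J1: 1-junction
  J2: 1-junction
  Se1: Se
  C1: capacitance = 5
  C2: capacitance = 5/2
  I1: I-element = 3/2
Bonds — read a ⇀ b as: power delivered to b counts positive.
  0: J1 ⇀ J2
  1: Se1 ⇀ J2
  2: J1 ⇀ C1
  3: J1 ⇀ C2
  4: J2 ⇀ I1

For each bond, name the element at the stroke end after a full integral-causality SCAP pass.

b1 →J2  (Se1: effort source, stroke at far end)
b2 →J1  (C1 integral (e out))
b3 →J1  (C2 outputs effort q/C2)
b0 →J2  (J1: last free bond brings flow in)
b4 →I1  (only one flow-in slot at J2)

bond 0 stroke at J2
bond 1 stroke at J2
bond 2 stroke at J1
bond 3 stroke at J1
bond 4 stroke at I1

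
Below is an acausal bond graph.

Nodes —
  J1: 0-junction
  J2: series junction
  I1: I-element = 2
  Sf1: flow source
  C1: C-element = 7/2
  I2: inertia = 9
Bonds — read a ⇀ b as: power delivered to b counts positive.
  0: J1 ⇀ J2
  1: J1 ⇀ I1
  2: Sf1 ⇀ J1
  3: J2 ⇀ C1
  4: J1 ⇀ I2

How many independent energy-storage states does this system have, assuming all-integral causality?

#2 →Sf1  (Sf1 (Sf) sets flow on bond)
#1 →I1  (I1 outputs flow p/I1)
#3 →J2  (prefer integral on C1)
#0 →J1  (J2: last free bond brings flow in)
#4 →I2  (J1: bond 0 brought effort, rest push out)

3  (C1, I1, I2 all integral)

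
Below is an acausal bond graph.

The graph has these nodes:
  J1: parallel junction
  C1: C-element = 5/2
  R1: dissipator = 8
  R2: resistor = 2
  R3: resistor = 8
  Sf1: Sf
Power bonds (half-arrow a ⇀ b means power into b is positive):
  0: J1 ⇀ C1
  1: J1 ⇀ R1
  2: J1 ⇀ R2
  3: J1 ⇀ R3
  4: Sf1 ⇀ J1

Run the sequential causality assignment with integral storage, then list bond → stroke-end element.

bond 0 |J1
bond 1 |R1
bond 2 |R2
bond 3 |R3
bond 4 |Sf1

β4 →Sf1  (Sf1: flow source, stroke at near end)
β0 →J1  (C1 outputs effort q/C1)
β1 →R1  (J1 effort already set via bond 0)
β2 →R2  (J1: bond 0 brought effort, rest push out)
β3 →R3  (J1: bond 0 brought effort, rest push out)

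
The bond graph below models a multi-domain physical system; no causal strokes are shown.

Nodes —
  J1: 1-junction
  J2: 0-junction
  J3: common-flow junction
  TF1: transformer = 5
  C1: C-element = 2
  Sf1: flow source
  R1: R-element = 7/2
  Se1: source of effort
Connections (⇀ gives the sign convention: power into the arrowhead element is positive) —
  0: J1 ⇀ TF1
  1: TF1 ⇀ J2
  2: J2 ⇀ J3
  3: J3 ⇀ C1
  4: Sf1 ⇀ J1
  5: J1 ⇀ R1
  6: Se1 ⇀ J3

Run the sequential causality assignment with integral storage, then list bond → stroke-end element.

bond 0 stroke at J1
bond 1 stroke at TF1
bond 2 stroke at J2
bond 3 stroke at J3
bond 4 stroke at Sf1
bond 5 stroke at J1
bond 6 stroke at J3

bond 4 stroke→Sf1  (Sf1 fixes flow; stroke at Sf1)
bond 6 stroke→J3  (Se1 (Se) sets effort on bond)
bond 0 stroke→J1  (J1 flow already set via bond 4)
bond 5 stroke→J1  (J1 flow already set via bond 4)
bond 1 stroke→TF1  (TF1 one-in-one-out from 0)
bond 2 stroke→J2  (J2 needs exactly one e-in)
bond 3 stroke→J3  (J3 flow already set via bond 2)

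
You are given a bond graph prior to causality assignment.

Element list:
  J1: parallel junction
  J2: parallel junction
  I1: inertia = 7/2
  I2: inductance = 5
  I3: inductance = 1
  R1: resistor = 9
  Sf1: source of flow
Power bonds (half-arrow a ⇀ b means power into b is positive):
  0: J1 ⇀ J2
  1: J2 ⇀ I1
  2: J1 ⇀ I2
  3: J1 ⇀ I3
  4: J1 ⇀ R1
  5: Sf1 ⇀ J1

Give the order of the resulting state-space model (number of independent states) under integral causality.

3  (I1, I2, I3 all integral)

#5 stroke at Sf1  (Sf1: flow source, stroke at near end)
#1 stroke at I1  (I1: I, integral causality)
#0 stroke at J2  (closing 0-jn rule on J2)
#2 stroke at I2  (prefer integral on I2)
#3 stroke at I3  (I3 integral (f out))
#4 stroke at J1  (closing 0-jn rule on J1)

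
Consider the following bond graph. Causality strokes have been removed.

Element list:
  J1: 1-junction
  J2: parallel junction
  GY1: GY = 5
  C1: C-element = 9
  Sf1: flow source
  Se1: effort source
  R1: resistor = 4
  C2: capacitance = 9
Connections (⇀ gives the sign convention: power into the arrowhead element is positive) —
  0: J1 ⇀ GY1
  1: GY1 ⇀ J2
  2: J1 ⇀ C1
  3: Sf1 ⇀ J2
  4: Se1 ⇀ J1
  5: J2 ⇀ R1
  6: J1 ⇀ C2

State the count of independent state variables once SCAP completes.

2  (C1, C2 all integral)

b3 stroke at Sf1  (Sf1 fixes flow; stroke at Sf1)
b4 stroke at J1  (Se1: effort source, stroke at far end)
b2 stroke at J1  (C1: C, integral causality)
b6 stroke at J1  (prefer integral on C2)
b0 stroke at GY1  (closing 1-jn rule on J1)
b1 stroke at GY1  (through GY1, causality inverts; strokes same side of GY1)
b5 stroke at J2  (J2: last free bond brings effort in)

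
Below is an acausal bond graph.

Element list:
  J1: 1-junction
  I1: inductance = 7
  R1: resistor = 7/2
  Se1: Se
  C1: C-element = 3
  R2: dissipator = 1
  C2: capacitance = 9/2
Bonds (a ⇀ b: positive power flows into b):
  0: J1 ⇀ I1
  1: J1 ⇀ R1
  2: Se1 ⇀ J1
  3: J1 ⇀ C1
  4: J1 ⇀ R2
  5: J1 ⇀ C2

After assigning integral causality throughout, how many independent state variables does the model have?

3  (C1, C2, I1 all integral)

β2 stroke at J1  (Se1: effort source, stroke at far end)
β0 stroke at I1  (prefer integral on I1)
β1 stroke at J1  (J1 flow already set via bond 0)
β3 stroke at J1  (J1: bond 0 brought flow, rest push out)
β4 stroke at J1  (J1 flow already set via bond 0)
β5 stroke at J1  (J1: bond 0 brought flow, rest push out)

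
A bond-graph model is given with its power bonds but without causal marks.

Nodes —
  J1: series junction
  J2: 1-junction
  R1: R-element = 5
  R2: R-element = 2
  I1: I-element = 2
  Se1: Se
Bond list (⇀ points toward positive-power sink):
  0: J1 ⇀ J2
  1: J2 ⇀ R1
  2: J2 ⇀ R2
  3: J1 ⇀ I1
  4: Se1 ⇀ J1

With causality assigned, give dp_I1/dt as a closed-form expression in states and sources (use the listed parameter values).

dp_I1/dt = E_Se1 - 7*p_I1/2

b4 |J1  (Se1: effort source, stroke at far end)
b3 |I1  (I1: I, integral causality)
b0 |J1  (common-f at J1 fixed by 3)
b1 |J2  (J2 flow already set via bond 0)
b2 |J2  (1-jn J2 has f-setter on 0)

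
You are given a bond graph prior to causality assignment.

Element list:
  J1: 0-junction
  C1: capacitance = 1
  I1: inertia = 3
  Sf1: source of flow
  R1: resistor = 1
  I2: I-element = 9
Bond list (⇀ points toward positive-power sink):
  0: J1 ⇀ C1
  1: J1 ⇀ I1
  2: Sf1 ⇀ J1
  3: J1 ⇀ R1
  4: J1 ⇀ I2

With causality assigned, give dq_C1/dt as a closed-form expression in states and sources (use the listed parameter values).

b2 →Sf1  (source Sf1 imposes f)
b0 →J1  (C1 outputs effort q/C1)
b1 →I1  (J1: bond 0 brought effort, rest push out)
b3 →R1  (J1: bond 0 brought effort, rest push out)
b4 →I2  (J1: bond 0 brought effort, rest push out)

dq_C1/dt = F_Sf1 - p_I1/3 - p_I2/9 - q_C1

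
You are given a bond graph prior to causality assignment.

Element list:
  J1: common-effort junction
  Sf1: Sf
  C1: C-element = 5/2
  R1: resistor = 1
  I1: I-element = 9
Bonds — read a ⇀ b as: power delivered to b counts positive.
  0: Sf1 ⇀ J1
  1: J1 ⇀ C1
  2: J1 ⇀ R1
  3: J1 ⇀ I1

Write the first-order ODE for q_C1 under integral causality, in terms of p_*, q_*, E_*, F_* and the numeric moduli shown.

#0 stroke→Sf1  (Sf1: flow source, stroke at near end)
#1 stroke→J1  (C1: C, integral causality)
#2 stroke→R1  (J1 effort already set via bond 1)
#3 stroke→I1  (common-e at J1 fixed by 1)

dq_C1/dt = F_Sf1 - p_I1/9 - 2*q_C1/5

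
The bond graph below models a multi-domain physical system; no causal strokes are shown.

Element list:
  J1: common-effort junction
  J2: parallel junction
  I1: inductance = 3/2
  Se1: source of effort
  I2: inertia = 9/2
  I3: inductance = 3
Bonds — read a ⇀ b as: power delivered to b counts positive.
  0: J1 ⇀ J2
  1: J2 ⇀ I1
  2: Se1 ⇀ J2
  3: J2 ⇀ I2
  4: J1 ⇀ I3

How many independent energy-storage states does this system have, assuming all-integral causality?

b2 stroke at J2  (Se1 (Se) sets effort on bond)
b0 stroke at J1  (common-e at J2 fixed by 2)
b1 stroke at I1  (0-jn J2 has e-setter on 2)
b3 stroke at I2  (0-jn J2 has e-setter on 2)
b4 stroke at I3  (J1: bond 0 brought effort, rest push out)

3  (I1, I2, I3 all integral)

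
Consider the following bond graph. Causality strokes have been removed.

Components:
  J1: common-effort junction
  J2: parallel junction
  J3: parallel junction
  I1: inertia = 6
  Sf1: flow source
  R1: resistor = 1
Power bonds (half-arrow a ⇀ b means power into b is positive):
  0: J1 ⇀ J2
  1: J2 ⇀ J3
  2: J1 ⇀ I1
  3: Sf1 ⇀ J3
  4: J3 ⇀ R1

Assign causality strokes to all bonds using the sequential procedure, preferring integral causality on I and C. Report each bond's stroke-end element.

#3 stroke at Sf1  (Sf1 fixes flow; stroke at Sf1)
#2 stroke at I1  (I1: I, integral causality)
#0 stroke at J1  (closing 0-jn rule on J1)
#1 stroke at J2  (only one effort-in slot at J2)
#4 stroke at J3  (J3: last free bond brings effort in)

b0 |J1
b1 |J2
b2 |I1
b3 |Sf1
b4 |J3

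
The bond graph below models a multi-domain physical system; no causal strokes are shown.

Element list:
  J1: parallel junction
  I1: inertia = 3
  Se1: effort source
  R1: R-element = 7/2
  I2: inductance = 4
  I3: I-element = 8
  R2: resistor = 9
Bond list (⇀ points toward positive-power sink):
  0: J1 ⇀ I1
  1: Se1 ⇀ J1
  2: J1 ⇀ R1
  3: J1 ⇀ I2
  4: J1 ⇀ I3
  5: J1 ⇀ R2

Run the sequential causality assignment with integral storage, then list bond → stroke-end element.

β1 stroke at J1  (Se1: effort source, stroke at far end)
β0 stroke at I1  (0-jn J1 has e-setter on 1)
β2 stroke at R1  (common-e at J1 fixed by 1)
β3 stroke at I2  (common-e at J1 fixed by 1)
β4 stroke at I3  (0-jn J1 has e-setter on 1)
β5 stroke at R2  (J1 effort already set via bond 1)

bond 0 →I1
bond 1 →J1
bond 2 →R1
bond 3 →I2
bond 4 →I3
bond 5 →R2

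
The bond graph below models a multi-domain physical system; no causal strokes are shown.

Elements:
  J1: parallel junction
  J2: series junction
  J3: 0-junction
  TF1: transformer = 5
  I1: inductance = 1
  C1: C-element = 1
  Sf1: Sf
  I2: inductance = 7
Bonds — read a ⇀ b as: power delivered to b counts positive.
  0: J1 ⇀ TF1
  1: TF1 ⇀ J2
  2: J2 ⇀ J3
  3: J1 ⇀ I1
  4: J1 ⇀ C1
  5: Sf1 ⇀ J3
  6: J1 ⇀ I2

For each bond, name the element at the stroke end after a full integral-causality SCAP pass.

bond 5 stroke at Sf1  (source Sf1 imposes f)
bond 2 stroke at J3  (only one effort-in slot at J3)
bond 1 stroke at J2  (J2: bond 2 brought flow, rest push out)
bond 0 stroke at TF1  (through TF1, causality passes straight; one stroke at TF1)
bond 3 stroke at I1  (prefer integral on I1)
bond 4 stroke at J1  (C1 integral (e out))
bond 6 stroke at I2  (J1 effort already set via bond 4)

#0 stroke→TF1
#1 stroke→J2
#2 stroke→J3
#3 stroke→I1
#4 stroke→J1
#5 stroke→Sf1
#6 stroke→I2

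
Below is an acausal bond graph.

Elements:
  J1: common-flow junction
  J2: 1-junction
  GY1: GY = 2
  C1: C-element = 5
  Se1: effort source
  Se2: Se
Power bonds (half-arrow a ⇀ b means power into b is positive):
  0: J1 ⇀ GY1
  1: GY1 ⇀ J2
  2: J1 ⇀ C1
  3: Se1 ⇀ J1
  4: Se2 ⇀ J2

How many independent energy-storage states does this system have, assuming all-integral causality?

#3 stroke→J1  (Se1: effort source, stroke at far end)
#4 stroke→J2  (Se2 fixes effort; stroke away)
#1 stroke→GY1  (J2 needs exactly one f-in)
#0 stroke→GY1  (GY1: gyrator matches bond 1)
#2 stroke→J1  (J1 flow already set via bond 0)

1  (C1 all integral)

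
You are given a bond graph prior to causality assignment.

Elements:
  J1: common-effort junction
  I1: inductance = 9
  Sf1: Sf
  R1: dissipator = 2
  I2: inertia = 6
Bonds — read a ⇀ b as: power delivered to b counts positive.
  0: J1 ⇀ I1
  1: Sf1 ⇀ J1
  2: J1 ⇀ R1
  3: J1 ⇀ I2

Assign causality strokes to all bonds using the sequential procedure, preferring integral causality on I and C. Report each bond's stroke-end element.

β1 stroke at Sf1  (source Sf1 imposes f)
β0 stroke at I1  (I1 integral (f out))
β3 stroke at I2  (I2 outputs flow p/I2)
β2 stroke at J1  (J1 needs exactly one e-in)

β0 |I1
β1 |Sf1
β2 |J1
β3 |I2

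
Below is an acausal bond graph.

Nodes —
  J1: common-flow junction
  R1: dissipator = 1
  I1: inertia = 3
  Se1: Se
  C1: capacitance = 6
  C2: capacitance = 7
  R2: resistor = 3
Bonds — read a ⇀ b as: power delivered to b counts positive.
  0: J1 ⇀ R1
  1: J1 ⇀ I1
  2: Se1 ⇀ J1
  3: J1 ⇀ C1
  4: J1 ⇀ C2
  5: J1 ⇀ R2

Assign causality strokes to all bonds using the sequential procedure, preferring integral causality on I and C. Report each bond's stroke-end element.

#2 →J1  (source Se1 imposes e)
#1 →I1  (I1: I, integral causality)
#0 →J1  (common-f at J1 fixed by 1)
#3 →J1  (J1: bond 1 brought flow, rest push out)
#4 →J1  (1-jn J1 has f-setter on 1)
#5 →J1  (J1: bond 1 brought flow, rest push out)

bond 0 stroke→J1
bond 1 stroke→I1
bond 2 stroke→J1
bond 3 stroke→J1
bond 4 stroke→J1
bond 5 stroke→J1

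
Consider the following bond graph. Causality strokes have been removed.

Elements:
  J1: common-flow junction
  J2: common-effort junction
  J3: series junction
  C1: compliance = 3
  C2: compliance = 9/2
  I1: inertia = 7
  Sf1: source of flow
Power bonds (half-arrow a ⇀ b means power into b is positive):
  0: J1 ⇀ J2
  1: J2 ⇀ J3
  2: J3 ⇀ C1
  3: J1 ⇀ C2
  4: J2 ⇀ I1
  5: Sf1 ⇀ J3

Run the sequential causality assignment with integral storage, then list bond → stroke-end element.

bond 5 stroke→Sf1  (Sf1 fixes flow; stroke at Sf1)
bond 1 stroke→J3  (J3 flow already set via bond 5)
bond 2 stroke→J3  (J3 flow already set via bond 5)
bond 3 stroke→J1  (C2 outputs effort q/C2)
bond 0 stroke→J2  (closing 1-jn rule on J1)
bond 4 stroke→I1  (J2: bond 0 brought effort, rest push out)

b0 stroke→J2
b1 stroke→J3
b2 stroke→J3
b3 stroke→J1
b4 stroke→I1
b5 stroke→Sf1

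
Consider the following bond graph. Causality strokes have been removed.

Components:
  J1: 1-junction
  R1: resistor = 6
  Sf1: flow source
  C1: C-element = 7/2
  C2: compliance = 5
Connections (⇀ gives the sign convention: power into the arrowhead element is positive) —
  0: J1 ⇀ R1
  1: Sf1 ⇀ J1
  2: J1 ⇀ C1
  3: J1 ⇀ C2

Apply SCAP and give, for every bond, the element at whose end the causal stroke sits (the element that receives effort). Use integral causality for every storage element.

bond 0 stroke at J1
bond 1 stroke at Sf1
bond 2 stroke at J1
bond 3 stroke at J1

b1 |Sf1  (Sf1 fixes flow; stroke at Sf1)
b0 |J1  (J1 flow already set via bond 1)
b2 |J1  (common-f at J1 fixed by 1)
b3 |J1  (common-f at J1 fixed by 1)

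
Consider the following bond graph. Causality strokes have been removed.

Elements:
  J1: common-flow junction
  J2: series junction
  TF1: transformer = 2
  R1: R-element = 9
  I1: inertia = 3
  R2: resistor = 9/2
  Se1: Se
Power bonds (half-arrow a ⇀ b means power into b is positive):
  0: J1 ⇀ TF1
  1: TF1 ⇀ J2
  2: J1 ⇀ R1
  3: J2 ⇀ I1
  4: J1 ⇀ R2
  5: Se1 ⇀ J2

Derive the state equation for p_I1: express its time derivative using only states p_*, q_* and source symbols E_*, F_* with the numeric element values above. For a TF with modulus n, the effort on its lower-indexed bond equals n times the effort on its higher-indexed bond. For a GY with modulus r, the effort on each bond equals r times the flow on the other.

bond 5 →J2  (source Se1 imposes e)
bond 3 →I1  (I1 outputs flow p/I1)
bond 1 →J2  (common-f at J2 fixed by 3)
bond 0 →TF1  (TF1: transformer flips bond 1)
bond 2 →J1  (common-f at J1 fixed by 0)
bond 4 →J1  (J1: bond 0 brought flow, rest push out)

dp_I1/dt = E_Se1 - 9*p_I1/8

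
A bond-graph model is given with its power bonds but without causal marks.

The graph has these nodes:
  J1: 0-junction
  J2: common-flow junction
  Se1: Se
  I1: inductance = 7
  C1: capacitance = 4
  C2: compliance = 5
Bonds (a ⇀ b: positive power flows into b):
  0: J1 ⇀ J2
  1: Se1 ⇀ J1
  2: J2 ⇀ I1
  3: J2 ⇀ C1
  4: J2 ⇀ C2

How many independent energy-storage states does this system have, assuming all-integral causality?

3  (C1, C2, I1 all integral)

β1 stroke at J1  (Se1 fixes effort; stroke away)
β0 stroke at J2  (common-e at J1 fixed by 1)
β2 stroke at I1  (I1 outputs flow p/I1)
β3 stroke at J2  (J2: bond 2 brought flow, rest push out)
β4 stroke at J2  (J2 flow already set via bond 2)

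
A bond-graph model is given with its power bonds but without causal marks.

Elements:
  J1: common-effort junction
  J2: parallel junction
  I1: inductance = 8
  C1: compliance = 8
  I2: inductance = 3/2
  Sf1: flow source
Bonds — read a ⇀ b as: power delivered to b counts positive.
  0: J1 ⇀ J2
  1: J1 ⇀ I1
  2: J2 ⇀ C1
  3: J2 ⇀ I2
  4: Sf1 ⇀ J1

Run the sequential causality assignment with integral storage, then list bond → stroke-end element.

b4 →Sf1  (Sf1 (Sf) sets flow on bond)
b1 →I1  (I1 integral (f out))
b0 →J1  (J1: last free bond brings effort in)
b2 →J2  (C1 integral (e out))
b3 →I2  (J2 effort already set via bond 2)

#0 |J1
#1 |I1
#2 |J2
#3 |I2
#4 |Sf1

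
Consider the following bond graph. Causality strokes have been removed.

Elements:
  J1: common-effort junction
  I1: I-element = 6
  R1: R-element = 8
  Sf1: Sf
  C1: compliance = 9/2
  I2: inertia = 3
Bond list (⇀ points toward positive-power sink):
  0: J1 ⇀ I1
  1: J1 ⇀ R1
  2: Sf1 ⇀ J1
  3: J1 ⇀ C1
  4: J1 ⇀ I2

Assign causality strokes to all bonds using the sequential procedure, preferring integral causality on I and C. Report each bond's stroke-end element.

bond 0 stroke→I1
bond 1 stroke→R1
bond 2 stroke→Sf1
bond 3 stroke→J1
bond 4 stroke→I2

b2 stroke at Sf1  (Sf1 (Sf) sets flow on bond)
b0 stroke at I1  (I1: I, integral causality)
b3 stroke at J1  (prefer integral on C1)
b1 stroke at R1  (0-jn J1 has e-setter on 3)
b4 stroke at I2  (common-e at J1 fixed by 3)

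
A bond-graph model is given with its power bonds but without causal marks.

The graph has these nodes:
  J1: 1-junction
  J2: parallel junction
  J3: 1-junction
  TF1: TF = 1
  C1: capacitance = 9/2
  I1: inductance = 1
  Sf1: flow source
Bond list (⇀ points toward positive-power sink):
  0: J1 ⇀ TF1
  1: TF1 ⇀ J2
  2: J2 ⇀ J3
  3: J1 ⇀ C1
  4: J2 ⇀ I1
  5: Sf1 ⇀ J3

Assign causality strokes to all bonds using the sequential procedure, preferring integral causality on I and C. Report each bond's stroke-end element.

bond 5 →Sf1  (Sf1 (Sf) sets flow on bond)
bond 2 →J3  (1-jn J3 has f-setter on 5)
bond 3 →J1  (C1 integral (e out))
bond 0 →TF1  (J1: last free bond brings flow in)
bond 1 →J2  (TF1: transformer flips bond 0)
bond 4 →I1  (J2: bond 1 brought effort, rest push out)

bond 0 stroke at TF1
bond 1 stroke at J2
bond 2 stroke at J3
bond 3 stroke at J1
bond 4 stroke at I1
bond 5 stroke at Sf1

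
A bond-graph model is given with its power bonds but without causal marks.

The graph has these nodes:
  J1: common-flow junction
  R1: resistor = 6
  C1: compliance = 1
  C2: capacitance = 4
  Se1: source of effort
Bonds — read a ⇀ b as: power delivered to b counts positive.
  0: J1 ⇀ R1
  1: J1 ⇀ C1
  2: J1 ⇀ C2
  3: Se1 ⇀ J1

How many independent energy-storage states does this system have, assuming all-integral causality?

2  (C1, C2 all integral)

β3 →J1  (source Se1 imposes e)
β1 →J1  (C1: C, integral causality)
β2 →J1  (C2 outputs effort q/C2)
β0 →R1  (only one flow-in slot at J1)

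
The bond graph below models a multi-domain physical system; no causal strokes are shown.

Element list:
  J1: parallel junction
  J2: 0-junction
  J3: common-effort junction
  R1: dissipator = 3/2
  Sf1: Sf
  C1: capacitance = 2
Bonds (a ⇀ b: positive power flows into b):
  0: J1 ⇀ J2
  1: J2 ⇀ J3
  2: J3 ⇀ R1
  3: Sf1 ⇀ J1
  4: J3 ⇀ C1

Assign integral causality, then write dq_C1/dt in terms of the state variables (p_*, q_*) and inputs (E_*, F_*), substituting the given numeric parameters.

dq_C1/dt = F_Sf1 - q_C1/3

#3 →Sf1  (Sf1: flow source, stroke at near end)
#0 →J1  (closing 0-jn rule on J1)
#1 →J2  (only one effort-in slot at J2)
#4 →J3  (C1: C, integral causality)
#2 →R1  (0-jn J3 has e-setter on 4)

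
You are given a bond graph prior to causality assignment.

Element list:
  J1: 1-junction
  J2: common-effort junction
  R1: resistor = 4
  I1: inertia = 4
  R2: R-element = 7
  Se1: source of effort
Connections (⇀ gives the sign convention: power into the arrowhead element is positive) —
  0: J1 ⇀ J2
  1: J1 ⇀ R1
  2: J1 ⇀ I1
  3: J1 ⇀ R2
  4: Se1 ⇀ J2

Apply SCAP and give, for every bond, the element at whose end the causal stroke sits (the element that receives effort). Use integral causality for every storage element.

#4 stroke→J2  (Se1: effort source, stroke at far end)
#0 stroke→J1  (J2 effort already set via bond 4)
#2 stroke→I1  (I1: I, integral causality)
#1 stroke→J1  (J1 flow already set via bond 2)
#3 stroke→J1  (J1: bond 2 brought flow, rest push out)

#0 stroke→J1
#1 stroke→J1
#2 stroke→I1
#3 stroke→J1
#4 stroke→J2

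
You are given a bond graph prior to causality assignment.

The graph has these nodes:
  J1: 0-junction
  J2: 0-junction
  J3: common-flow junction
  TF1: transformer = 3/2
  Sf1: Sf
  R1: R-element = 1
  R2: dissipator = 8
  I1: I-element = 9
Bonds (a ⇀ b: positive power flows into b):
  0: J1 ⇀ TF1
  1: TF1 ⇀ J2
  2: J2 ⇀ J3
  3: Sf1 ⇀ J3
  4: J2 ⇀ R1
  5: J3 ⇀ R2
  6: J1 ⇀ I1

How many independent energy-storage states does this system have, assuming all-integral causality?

1  (I1 all integral)

#3 stroke at Sf1  (Sf1: flow source, stroke at near end)
#2 stroke at J3  (J3 flow already set via bond 3)
#5 stroke at J3  (1-jn J3 has f-setter on 3)
#6 stroke at I1  (I1: I, integral causality)
#0 stroke at J1  (closing 0-jn rule on J1)
#1 stroke at TF1  (TF1 one-in-one-out from 0)
#4 stroke at J2  (J2: last free bond brings effort in)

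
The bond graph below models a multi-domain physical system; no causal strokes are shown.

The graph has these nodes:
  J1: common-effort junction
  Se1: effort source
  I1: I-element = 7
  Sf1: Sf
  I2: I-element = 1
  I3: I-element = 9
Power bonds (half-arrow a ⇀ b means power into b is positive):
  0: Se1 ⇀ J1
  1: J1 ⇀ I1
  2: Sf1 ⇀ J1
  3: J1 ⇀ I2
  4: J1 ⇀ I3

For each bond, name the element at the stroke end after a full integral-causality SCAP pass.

#0 |J1
#1 |I1
#2 |Sf1
#3 |I2
#4 |I3

β0 stroke at J1  (source Se1 imposes e)
β2 stroke at Sf1  (Sf1 (Sf) sets flow on bond)
β1 stroke at I1  (J1 effort already set via bond 0)
β3 stroke at I2  (0-jn J1 has e-setter on 0)
β4 stroke at I3  (J1 effort already set via bond 0)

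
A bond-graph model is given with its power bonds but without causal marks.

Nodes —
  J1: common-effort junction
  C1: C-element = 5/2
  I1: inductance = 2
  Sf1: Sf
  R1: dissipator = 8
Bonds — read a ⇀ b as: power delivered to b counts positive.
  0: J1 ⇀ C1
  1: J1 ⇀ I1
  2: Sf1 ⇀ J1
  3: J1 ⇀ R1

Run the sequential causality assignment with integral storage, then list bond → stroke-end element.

#2 →Sf1  (Sf1 (Sf) sets flow on bond)
#0 →J1  (prefer integral on C1)
#1 →I1  (J1 effort already set via bond 0)
#3 →R1  (J1: bond 0 brought effort, rest push out)

bond 0 |J1
bond 1 |I1
bond 2 |Sf1
bond 3 |R1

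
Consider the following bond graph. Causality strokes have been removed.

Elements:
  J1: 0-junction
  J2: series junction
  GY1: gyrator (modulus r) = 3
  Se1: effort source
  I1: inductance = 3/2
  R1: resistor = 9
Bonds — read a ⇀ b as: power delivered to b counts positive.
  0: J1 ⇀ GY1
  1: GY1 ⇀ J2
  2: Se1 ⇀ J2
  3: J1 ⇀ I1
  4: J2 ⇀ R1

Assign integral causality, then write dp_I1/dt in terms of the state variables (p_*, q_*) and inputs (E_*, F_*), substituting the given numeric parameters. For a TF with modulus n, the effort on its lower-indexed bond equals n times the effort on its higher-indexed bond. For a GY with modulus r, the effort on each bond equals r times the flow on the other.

b2 stroke→J2  (Se1: effort source, stroke at far end)
b3 stroke→I1  (I1: I, integral causality)
b0 stroke→J1  (closing 0-jn rule on J1)
b1 stroke→J2  (through GY1, causality inverts; strokes same side of GY1)
b4 stroke→R1  (J2 needs exactly one f-in)

dp_I1/dt = E_Se1/3 - 2*p_I1/3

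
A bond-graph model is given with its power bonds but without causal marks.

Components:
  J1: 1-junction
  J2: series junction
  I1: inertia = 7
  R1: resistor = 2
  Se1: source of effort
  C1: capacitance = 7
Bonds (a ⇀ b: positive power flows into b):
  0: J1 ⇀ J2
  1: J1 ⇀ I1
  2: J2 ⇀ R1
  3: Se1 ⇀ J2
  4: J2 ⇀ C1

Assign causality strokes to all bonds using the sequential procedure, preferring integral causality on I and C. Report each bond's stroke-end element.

b3 |J2  (Se1 (Se) sets effort on bond)
b1 |I1  (I1 integral (f out))
b0 |J1  (common-f at J1 fixed by 1)
b2 |J2  (1-jn J2 has f-setter on 0)
b4 |J2  (1-jn J2 has f-setter on 0)

#0 stroke→J1
#1 stroke→I1
#2 stroke→J2
#3 stroke→J2
#4 stroke→J2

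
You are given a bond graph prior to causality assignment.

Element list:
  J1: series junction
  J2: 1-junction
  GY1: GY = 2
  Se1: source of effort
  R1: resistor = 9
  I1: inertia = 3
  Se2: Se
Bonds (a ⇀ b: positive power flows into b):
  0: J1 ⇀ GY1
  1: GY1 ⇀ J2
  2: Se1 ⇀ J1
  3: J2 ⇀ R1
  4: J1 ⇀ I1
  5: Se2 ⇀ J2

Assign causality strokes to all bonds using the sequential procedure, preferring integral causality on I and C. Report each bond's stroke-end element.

b0 |J1
b1 |J2
b2 |J1
b3 |R1
b4 |I1
b5 |J2

β2 stroke at J1  (Se1 fixes effort; stroke away)
β5 stroke at J2  (Se2 fixes effort; stroke away)
β4 stroke at I1  (I1 outputs flow p/I1)
β0 stroke at J1  (1-jn J1 has f-setter on 4)
β1 stroke at J2  (through GY1, causality inverts; strokes same side of GY1)
β3 stroke at R1  (J2: last free bond brings flow in)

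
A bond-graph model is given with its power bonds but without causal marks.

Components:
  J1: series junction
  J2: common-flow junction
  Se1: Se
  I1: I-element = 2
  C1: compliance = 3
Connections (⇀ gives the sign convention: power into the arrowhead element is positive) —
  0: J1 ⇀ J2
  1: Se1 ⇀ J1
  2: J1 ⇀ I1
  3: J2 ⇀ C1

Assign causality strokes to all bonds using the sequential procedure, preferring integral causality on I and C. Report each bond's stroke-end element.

b0 →J1
b1 →J1
b2 →I1
b3 →J2

bond 1 |J1  (Se1 fixes effort; stroke away)
bond 2 |I1  (I1 integral (f out))
bond 0 |J1  (common-f at J1 fixed by 2)
bond 3 |J2  (J2: bond 0 brought flow, rest push out)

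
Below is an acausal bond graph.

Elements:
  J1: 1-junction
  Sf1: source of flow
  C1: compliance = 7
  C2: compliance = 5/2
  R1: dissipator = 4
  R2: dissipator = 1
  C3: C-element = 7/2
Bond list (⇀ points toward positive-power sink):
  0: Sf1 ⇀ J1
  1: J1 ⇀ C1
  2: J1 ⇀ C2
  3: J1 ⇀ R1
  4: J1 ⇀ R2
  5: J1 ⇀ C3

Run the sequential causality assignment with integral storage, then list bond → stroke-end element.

b0 stroke→Sf1
b1 stroke→J1
b2 stroke→J1
b3 stroke→J1
b4 stroke→J1
b5 stroke→J1

β0 stroke at Sf1  (Sf1 (Sf) sets flow on bond)
β1 stroke at J1  (J1 flow already set via bond 0)
β2 stroke at J1  (common-f at J1 fixed by 0)
β3 stroke at J1  (J1: bond 0 brought flow, rest push out)
β4 stroke at J1  (J1: bond 0 brought flow, rest push out)
β5 stroke at J1  (J1 flow already set via bond 0)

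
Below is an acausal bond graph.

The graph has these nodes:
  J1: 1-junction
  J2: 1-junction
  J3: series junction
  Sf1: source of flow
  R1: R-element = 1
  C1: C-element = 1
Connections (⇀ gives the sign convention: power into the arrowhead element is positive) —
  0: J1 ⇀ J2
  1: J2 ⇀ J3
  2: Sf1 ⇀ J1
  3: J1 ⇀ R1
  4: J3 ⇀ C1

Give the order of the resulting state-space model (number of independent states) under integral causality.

β2 stroke at Sf1  (Sf1 fixes flow; stroke at Sf1)
β0 stroke at J1  (J1: bond 2 brought flow, rest push out)
β3 stroke at J1  (common-f at J1 fixed by 2)
β1 stroke at J2  (1-jn J2 has f-setter on 0)
β4 stroke at J3  (1-jn J3 has f-setter on 1)

1  (C1 all integral)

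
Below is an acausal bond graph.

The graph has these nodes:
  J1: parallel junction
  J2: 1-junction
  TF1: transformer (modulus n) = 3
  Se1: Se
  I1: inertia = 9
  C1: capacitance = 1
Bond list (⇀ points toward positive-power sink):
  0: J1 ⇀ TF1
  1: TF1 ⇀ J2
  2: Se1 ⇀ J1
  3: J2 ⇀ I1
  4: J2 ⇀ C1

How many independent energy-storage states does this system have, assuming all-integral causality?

2  (C1, I1 all integral)

#2 stroke at J1  (source Se1 imposes e)
#0 stroke at TF1  (common-e at J1 fixed by 2)
#1 stroke at J2  (TF1: transformer flips bond 0)
#3 stroke at I1  (I1: I, integral causality)
#4 stroke at J2  (common-f at J2 fixed by 3)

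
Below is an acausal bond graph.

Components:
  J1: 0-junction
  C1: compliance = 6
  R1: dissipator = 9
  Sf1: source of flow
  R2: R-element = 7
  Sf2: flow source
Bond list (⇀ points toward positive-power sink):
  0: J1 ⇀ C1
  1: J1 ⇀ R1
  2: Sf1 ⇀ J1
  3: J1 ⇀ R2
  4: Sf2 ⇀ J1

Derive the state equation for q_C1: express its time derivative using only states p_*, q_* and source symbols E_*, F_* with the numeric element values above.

dq_C1/dt = F_Sf1 + F_Sf2 - 8*q_C1/189

β2 stroke at Sf1  (Sf1 fixes flow; stroke at Sf1)
β4 stroke at Sf2  (source Sf2 imposes f)
β0 stroke at J1  (prefer integral on C1)
β1 stroke at R1  (0-jn J1 has e-setter on 0)
β3 stroke at R2  (J1 effort already set via bond 0)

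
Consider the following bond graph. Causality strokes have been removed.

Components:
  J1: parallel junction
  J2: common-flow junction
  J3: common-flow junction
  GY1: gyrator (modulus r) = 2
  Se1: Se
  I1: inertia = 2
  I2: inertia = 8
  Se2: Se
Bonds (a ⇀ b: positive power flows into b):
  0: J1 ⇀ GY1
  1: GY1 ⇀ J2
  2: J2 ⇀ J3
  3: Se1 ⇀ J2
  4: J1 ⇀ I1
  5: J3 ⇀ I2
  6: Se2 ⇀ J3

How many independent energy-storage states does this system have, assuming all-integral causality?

2  (I1, I2 all integral)

bond 3 →J2  (Se1 fixes effort; stroke away)
bond 6 →J3  (Se2 fixes effort; stroke away)
bond 4 →I1  (prefer integral on I1)
bond 0 →J1  (J1: last free bond brings effort in)
bond 1 →J2  (GY1 both-in/both-out from 0)
bond 2 →J3  (J2: last free bond brings flow in)
bond 5 →I2  (only one flow-in slot at J3)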